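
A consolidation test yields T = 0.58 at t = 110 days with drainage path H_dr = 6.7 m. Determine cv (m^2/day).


Result: 0.23669 m^2/day

Derivation:
Using cv = T * H_dr^2 / t
H_dr^2 = 6.7^2 = 44.89
cv = 0.58 * 44.89 / 110
cv = 0.23669 m^2/day


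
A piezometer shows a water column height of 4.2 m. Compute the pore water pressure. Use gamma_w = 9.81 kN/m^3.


Result: 41.2 kPa

Derivation:
Using u = gamma_w * h_w
u = 9.81 * 4.2
u = 41.2 kPa


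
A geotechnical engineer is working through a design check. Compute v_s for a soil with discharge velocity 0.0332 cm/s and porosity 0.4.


Using v_s = v_d / n
v_s = 0.0332 / 0.4
v_s = 0.083 cm/s


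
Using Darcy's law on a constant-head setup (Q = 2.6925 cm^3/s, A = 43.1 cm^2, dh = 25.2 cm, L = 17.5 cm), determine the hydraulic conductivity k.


Compute hydraulic gradient:
i = dh / L = 25.2 / 17.5 = 1.44
Then apply Darcy's law:
k = Q / (A * i)
k = 2.6925 / (43.1 * 1.44)
k = 2.6925 / 62.064
k = 0.043383 cm/s


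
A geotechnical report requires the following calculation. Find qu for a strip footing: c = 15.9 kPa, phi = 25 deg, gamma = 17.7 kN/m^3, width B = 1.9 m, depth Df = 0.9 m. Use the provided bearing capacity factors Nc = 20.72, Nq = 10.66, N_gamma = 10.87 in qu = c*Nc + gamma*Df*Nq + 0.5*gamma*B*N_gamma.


Result: 682.04 kPa

Derivation:
Compute qu = c*Nc + gamma*Df*Nq + 0.5*gamma*B*N_gamma
Term 1: 15.9 * 20.72 = 329.448
Term 2: 17.7 * 0.9 * 10.66 = 169.8138
Term 3: 0.5 * 17.7 * 1.9 * 10.87 = 182.77905
qu = 329.448 + 169.8138 + 182.77905
qu = 682.04 kPa


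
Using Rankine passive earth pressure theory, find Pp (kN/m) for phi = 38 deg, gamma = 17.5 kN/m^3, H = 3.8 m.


Result: 531.14 kN/m

Derivation:
Compute passive earth pressure coefficient:
Kp = tan^2(45 + phi/2) = tan^2(64.0) = 4.203746
Compute passive force:
Pp = 0.5 * Kp * gamma * H^2
Pp = 0.5 * 4.203746 * 17.5 * 3.8^2
Pp = 531.14 kN/m


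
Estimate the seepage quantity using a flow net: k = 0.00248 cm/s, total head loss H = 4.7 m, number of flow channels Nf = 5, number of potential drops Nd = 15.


Convert k to m/s for unit consistency with H:
k = 0.00248 cm/s = 0.00248 / 100 m/s = 2.48e-05 m/s
Using q = k * H * Nf / Nd
Nf / Nd = 5 / 15 = 0.3333
q = 2.48e-05 * 4.7 * 0.3333
q = 3.885e-05 m^3/s per m


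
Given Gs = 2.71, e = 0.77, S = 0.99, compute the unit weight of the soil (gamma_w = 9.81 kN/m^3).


Using gamma = gamma_w * (Gs + S*e) / (1 + e)
Numerator: Gs + S*e = 2.71 + 0.99*0.77 = 3.4723
Denominator: 1 + e = 1 + 0.77 = 1.77
gamma = 9.81 * 3.4723 / 1.77
gamma = 19.245 kN/m^3


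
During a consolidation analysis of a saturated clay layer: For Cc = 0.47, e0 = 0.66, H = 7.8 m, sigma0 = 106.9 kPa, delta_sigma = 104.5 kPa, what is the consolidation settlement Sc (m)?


Result: 0.654 m

Derivation:
Using Sc = Cc * H / (1 + e0) * log10((sigma0 + delta_sigma) / sigma0)
Stress ratio = (106.9 + 104.5) / 106.9 = 1.97755
log10(1.97755) = 0.296127
Cc * H / (1 + e0) = 0.47 * 7.8 / (1 + 0.66) = 2.20843
Sc = 2.20843 * 0.296127
Sc = 0.654 m


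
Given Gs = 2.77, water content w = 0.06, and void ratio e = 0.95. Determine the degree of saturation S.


Using S = Gs * w / e
S = 2.77 * 0.06 / 0.95
S = 0.1749


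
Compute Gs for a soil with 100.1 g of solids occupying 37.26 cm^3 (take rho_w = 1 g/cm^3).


Using Gs = m_s / (V_s * rho_w)
Since rho_w = 1 g/cm^3:
Gs = 100.1 / 37.26
Gs = 2.687


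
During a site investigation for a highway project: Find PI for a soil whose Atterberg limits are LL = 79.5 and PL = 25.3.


Result: 54.2

Derivation:
Using PI = LL - PL
PI = 79.5 - 25.3
PI = 54.2


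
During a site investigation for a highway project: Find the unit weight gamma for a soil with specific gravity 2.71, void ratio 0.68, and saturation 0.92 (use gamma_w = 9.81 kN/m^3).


Using gamma = gamma_w * (Gs + S*e) / (1 + e)
Numerator: Gs + S*e = 2.71 + 0.92*0.68 = 3.3356
Denominator: 1 + e = 1 + 0.68 = 1.68
gamma = 9.81 * 3.3356 / 1.68
gamma = 19.478 kN/m^3


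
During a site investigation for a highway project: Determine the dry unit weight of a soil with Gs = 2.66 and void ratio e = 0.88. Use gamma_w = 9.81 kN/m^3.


Using gamma_d = Gs * gamma_w / (1 + e)
gamma_d = 2.66 * 9.81 / (1 + 0.88)
gamma_d = 2.66 * 9.81 / 1.88
gamma_d = 13.88 kN/m^3


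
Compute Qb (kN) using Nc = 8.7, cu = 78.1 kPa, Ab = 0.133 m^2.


Using Qb = Nc * cu * Ab
Qb = 8.7 * 78.1 * 0.133
Qb = 90.37 kN


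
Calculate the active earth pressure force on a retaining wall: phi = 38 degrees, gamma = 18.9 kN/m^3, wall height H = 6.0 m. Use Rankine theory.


Compute active earth pressure coefficient:
Ka = tan^2(45 - phi/2) = tan^2(26.0) = 0.237883
Compute active force:
Pa = 0.5 * Ka * gamma * H^2
Pa = 0.5 * 0.237883 * 18.9 * 6.0^2
Pa = 80.93 kN/m


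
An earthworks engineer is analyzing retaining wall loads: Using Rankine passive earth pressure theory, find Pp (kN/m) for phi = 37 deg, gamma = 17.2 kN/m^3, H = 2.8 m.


Result: 271.23 kN/m

Derivation:
Compute passive earth pressure coefficient:
Kp = tan^2(45 + phi/2) = tan^2(63.5) = 4.022791
Compute passive force:
Pp = 0.5 * Kp * gamma * H^2
Pp = 0.5 * 4.022791 * 17.2 * 2.8^2
Pp = 271.23 kN/m


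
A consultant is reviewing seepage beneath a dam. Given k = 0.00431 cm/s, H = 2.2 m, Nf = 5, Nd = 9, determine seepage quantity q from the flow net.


Convert k to m/s for unit consistency with H:
k = 0.00431 cm/s = 0.00431 / 100 m/s = 4.31e-05 m/s
Using q = k * H * Nf / Nd
Nf / Nd = 5 / 9 = 0.5556
q = 4.31e-05 * 2.2 * 0.5556
q = 5.268e-05 m^3/s per m


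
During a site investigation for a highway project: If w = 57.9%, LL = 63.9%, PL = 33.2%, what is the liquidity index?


First compute the plasticity index:
PI = LL - PL = 63.9 - 33.2 = 30.7
Then compute the liquidity index:
LI = (w - PL) / PI
LI = (57.9 - 33.2) / 30.7
LI = 0.805


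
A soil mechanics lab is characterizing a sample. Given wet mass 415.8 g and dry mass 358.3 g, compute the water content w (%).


Result: 16.05 %

Derivation:
Using w = (m_wet - m_dry) / m_dry * 100
m_wet - m_dry = 415.8 - 358.3 = 57.5 g
w = 57.5 / 358.3 * 100
w = 16.05 %


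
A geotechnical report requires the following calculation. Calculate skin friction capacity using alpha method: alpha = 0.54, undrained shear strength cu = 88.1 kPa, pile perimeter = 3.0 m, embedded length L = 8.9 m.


Result: 1270.23 kN

Derivation:
Using Qs = alpha * cu * perimeter * L
Qs = 0.54 * 88.1 * 3.0 * 8.9
Qs = 1270.23 kN


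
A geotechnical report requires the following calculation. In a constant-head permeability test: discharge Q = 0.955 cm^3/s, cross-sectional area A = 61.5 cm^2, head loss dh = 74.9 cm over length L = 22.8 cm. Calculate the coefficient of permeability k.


Compute hydraulic gradient:
i = dh / L = 74.9 / 22.8 = 3.28509
Then apply Darcy's law:
k = Q / (A * i)
k = 0.955 / (61.5 * 3.28509)
k = 0.955 / 202.033
k = 0.004727 cm/s


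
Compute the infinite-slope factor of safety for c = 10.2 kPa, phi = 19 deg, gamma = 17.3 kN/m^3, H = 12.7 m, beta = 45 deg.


Result: 0.437

Derivation:
Using Fs = c / (gamma*H*sin(beta)*cos(beta)) + tan(phi)/tan(beta)
Cohesion contribution = 10.2 / (17.3*12.7*sin(45)*cos(45))
Cohesion contribution = 0.0928497
Friction contribution = tan(19)/tan(45) = 0.344328
Fs = 0.0928497 + 0.344328
Fs = 0.437


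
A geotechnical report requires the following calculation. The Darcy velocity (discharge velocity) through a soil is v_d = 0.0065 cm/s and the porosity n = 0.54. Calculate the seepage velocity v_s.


Result: 0.01204 cm/s

Derivation:
Using v_s = v_d / n
v_s = 0.0065 / 0.54
v_s = 0.01204 cm/s


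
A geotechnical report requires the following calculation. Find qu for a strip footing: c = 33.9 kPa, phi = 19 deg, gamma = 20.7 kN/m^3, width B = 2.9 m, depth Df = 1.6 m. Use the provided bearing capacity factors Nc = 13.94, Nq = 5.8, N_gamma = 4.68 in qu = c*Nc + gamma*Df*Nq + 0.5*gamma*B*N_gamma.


Compute qu = c*Nc + gamma*Df*Nq + 0.5*gamma*B*N_gamma
Term 1: 33.9 * 13.94 = 472.566
Term 2: 20.7 * 1.6 * 5.8 = 192.096
Term 3: 0.5 * 20.7 * 2.9 * 4.68 = 140.4702
qu = 472.566 + 192.096 + 140.4702
qu = 805.13 kPa


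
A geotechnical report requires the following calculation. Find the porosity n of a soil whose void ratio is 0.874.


Result: 0.4664

Derivation:
Using the relation n = e / (1 + e)
n = 0.874 / (1 + 0.874)
n = 0.874 / 1.874
n = 0.4664


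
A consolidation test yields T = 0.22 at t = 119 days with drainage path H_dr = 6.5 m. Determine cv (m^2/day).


Using cv = T * H_dr^2 / t
H_dr^2 = 6.5^2 = 42.25
cv = 0.22 * 42.25 / 119
cv = 0.07811 m^2/day


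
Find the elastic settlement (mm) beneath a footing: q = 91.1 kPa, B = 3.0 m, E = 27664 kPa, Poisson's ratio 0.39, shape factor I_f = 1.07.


Using Se = q * B * (1 - nu^2) * I_f / E
1 - nu^2 = 1 - 0.39^2 = 0.8479
Se = 91.1 * 3.0 * 0.8479 * 1.07 / 27664
Se = 0.008963 m
Convert to mm: Se = 0.008963 * 1000 = 8.963 mm


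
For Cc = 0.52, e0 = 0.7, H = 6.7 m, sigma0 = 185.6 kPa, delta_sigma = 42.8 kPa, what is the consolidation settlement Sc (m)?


Using Sc = Cc * H / (1 + e0) * log10((sigma0 + delta_sigma) / sigma0)
Stress ratio = (185.6 + 42.8) / 185.6 = 1.2306
log10(1.2306) = 0.0901181
Cc * H / (1 + e0) = 0.52 * 6.7 / (1 + 0.7) = 2.04941
Sc = 2.04941 * 0.0901181
Sc = 0.1847 m


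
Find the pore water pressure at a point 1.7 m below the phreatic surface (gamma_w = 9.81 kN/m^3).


Result: 16.68 kPa

Derivation:
Using u = gamma_w * h_w
u = 9.81 * 1.7
u = 16.68 kPa


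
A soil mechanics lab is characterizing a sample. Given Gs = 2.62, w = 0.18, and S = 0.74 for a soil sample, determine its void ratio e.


Using the relation e = Gs * w / S
e = 2.62 * 0.18 / 0.74
e = 0.6373


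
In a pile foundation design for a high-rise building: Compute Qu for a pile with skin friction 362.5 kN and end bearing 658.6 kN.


Result: 1021.1 kN

Derivation:
Using Qu = Qf + Qb
Qu = 362.5 + 658.6
Qu = 1021.1 kN


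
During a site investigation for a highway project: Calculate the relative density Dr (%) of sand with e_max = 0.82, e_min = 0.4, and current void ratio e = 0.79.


Using Dr = (e_max - e) / (e_max - e_min) * 100
e_max - e = 0.82 - 0.79 = 0.03
e_max - e_min = 0.82 - 0.4 = 0.42
Dr = 0.03 / 0.42 * 100
Dr = 7.14 %


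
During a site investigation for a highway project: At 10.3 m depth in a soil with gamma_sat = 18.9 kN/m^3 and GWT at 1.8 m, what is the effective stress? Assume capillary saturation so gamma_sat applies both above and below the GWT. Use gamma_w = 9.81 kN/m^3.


Total stress = gamma_sat * depth
sigma = 18.9 * 10.3 = 194.67 kPa
Pore water pressure u = gamma_w * (depth - d_wt)
u = 9.81 * (10.3 - 1.8) = 83.385 kPa
Effective stress = sigma - u
sigma' = 194.67 - 83.385 = 111.29 kPa


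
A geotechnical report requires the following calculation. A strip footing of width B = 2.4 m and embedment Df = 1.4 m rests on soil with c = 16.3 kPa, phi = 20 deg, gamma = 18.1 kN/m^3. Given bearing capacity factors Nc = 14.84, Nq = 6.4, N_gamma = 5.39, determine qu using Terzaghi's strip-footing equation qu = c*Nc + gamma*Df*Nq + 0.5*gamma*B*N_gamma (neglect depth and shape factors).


Compute qu = c*Nc + gamma*Df*Nq + 0.5*gamma*B*N_gamma
Term 1: 16.3 * 14.84 = 241.892
Term 2: 18.1 * 1.4 * 6.4 = 162.176
Term 3: 0.5 * 18.1 * 2.4 * 5.39 = 117.0708
qu = 241.892 + 162.176 + 117.0708
qu = 521.14 kPa


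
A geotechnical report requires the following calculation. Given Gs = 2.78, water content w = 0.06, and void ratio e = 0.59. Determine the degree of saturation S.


Using S = Gs * w / e
S = 2.78 * 0.06 / 0.59
S = 0.2827


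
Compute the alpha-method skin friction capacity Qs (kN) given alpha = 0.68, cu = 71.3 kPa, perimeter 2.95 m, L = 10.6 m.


Using Qs = alpha * cu * perimeter * L
Qs = 0.68 * 71.3 * 2.95 * 10.6
Qs = 1516.09 kN


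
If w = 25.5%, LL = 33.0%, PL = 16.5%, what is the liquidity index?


First compute the plasticity index:
PI = LL - PL = 33.0 - 16.5 = 16.5
Then compute the liquidity index:
LI = (w - PL) / PI
LI = (25.5 - 16.5) / 16.5
LI = 0.545


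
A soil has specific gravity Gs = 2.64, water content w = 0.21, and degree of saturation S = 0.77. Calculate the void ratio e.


Result: 0.72

Derivation:
Using the relation e = Gs * w / S
e = 2.64 * 0.21 / 0.77
e = 0.72


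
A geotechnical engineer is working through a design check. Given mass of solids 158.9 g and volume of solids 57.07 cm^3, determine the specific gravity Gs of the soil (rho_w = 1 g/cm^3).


Using Gs = m_s / (V_s * rho_w)
Since rho_w = 1 g/cm^3:
Gs = 158.9 / 57.07
Gs = 2.784


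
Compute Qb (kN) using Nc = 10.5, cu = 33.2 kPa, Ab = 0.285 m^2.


Result: 99.35 kN

Derivation:
Using Qb = Nc * cu * Ab
Qb = 10.5 * 33.2 * 0.285
Qb = 99.35 kN


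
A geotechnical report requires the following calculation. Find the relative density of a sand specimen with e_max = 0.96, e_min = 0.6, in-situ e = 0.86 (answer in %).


Using Dr = (e_max - e) / (e_max - e_min) * 100
e_max - e = 0.96 - 0.86 = 0.1
e_max - e_min = 0.96 - 0.6 = 0.36
Dr = 0.1 / 0.36 * 100
Dr = 27.78 %


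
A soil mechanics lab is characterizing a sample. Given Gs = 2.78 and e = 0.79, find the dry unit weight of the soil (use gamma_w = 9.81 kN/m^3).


Result: 15.236 kN/m^3

Derivation:
Using gamma_d = Gs * gamma_w / (1 + e)
gamma_d = 2.78 * 9.81 / (1 + 0.79)
gamma_d = 2.78 * 9.81 / 1.79
gamma_d = 15.236 kN/m^3


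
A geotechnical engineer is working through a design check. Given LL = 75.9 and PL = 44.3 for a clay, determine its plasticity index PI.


Result: 31.6

Derivation:
Using PI = LL - PL
PI = 75.9 - 44.3
PI = 31.6


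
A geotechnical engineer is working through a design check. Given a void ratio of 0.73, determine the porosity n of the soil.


Result: 0.422

Derivation:
Using the relation n = e / (1 + e)
n = 0.73 / (1 + 0.73)
n = 0.73 / 1.73
n = 0.422


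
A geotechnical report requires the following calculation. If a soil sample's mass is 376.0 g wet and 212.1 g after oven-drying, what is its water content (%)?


Using w = (m_wet - m_dry) / m_dry * 100
m_wet - m_dry = 376.0 - 212.1 = 163.9 g
w = 163.9 / 212.1 * 100
w = 77.27 %


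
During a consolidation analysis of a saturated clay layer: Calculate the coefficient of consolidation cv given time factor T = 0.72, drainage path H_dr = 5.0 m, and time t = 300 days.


Result: 0.06 m^2/day

Derivation:
Using cv = T * H_dr^2 / t
H_dr^2 = 5.0^2 = 25.0
cv = 0.72 * 25.0 / 300
cv = 0.06 m^2/day


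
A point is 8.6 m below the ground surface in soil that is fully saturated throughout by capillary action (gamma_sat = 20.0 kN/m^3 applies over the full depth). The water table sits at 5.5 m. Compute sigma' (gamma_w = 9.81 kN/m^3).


Result: 141.59 kPa

Derivation:
Total stress = gamma_sat * depth
sigma = 20.0 * 8.6 = 172.0 kPa
Pore water pressure u = gamma_w * (depth - d_wt)
u = 9.81 * (8.6 - 5.5) = 30.411 kPa
Effective stress = sigma - u
sigma' = 172.0 - 30.411 = 141.59 kPa


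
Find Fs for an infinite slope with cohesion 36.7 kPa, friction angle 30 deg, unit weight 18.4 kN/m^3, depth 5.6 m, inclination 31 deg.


Result: 1.768

Derivation:
Using Fs = c / (gamma*H*sin(beta)*cos(beta)) + tan(phi)/tan(beta)
Cohesion contribution = 36.7 / (18.4*5.6*sin(31)*cos(31))
Cohesion contribution = 0.80678
Friction contribution = tan(30)/tan(31) = 0.960872
Fs = 0.80678 + 0.960872
Fs = 1.768


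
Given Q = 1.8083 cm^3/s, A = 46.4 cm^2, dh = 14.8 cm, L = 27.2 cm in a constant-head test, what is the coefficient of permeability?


Result: 0.071624 cm/s

Derivation:
Compute hydraulic gradient:
i = dh / L = 14.8 / 27.2 = 0.544118
Then apply Darcy's law:
k = Q / (A * i)
k = 1.8083 / (46.4 * 0.544118)
k = 1.8083 / 25.2471
k = 0.071624 cm/s


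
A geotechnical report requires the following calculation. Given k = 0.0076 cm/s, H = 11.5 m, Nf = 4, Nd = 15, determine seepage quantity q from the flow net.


Convert k to m/s for unit consistency with H:
k = 0.0076 cm/s = 0.0076 / 100 m/s = 7.6e-05 m/s
Using q = k * H * Nf / Nd
Nf / Nd = 4 / 15 = 0.2667
q = 7.6e-05 * 11.5 * 0.2667
q = 0.0002331 m^3/s per m


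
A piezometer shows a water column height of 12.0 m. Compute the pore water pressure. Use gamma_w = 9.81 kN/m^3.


Using u = gamma_w * h_w
u = 9.81 * 12.0
u = 117.72 kPa


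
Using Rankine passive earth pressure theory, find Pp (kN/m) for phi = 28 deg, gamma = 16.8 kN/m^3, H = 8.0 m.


Compute passive earth pressure coefficient:
Kp = tan^2(45 + phi/2) = tan^2(59.0) = 2.769826
Compute passive force:
Pp = 0.5 * Kp * gamma * H^2
Pp = 0.5 * 2.769826 * 16.8 * 8.0^2
Pp = 1489.06 kN/m


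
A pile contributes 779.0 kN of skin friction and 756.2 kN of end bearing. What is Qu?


Using Qu = Qf + Qb
Qu = 779.0 + 756.2
Qu = 1535.2 kN


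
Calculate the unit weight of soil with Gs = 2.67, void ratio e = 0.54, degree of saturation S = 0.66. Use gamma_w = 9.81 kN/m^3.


Result: 19.279 kN/m^3

Derivation:
Using gamma = gamma_w * (Gs + S*e) / (1 + e)
Numerator: Gs + S*e = 2.67 + 0.66*0.54 = 3.0264
Denominator: 1 + e = 1 + 0.54 = 1.54
gamma = 9.81 * 3.0264 / 1.54
gamma = 19.279 kN/m^3


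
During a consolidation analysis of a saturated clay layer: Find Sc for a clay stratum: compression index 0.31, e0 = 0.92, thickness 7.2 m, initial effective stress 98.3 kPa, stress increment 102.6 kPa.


Result: 0.3609 m

Derivation:
Using Sc = Cc * H / (1 + e0) * log10((sigma0 + delta_sigma) / sigma0)
Stress ratio = (98.3 + 102.6) / 98.3 = 2.04374
log10(2.04374) = 0.310426
Cc * H / (1 + e0) = 0.31 * 7.2 / (1 + 0.92) = 1.1625
Sc = 1.1625 * 0.310426
Sc = 0.3609 m


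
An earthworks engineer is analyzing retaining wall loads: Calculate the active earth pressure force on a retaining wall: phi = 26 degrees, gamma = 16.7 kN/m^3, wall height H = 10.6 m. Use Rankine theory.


Result: 366.33 kN/m

Derivation:
Compute active earth pressure coefficient:
Ka = tan^2(45 - phi/2) = tan^2(32.0) = 0.390462
Compute active force:
Pa = 0.5 * Ka * gamma * H^2
Pa = 0.5 * 0.390462 * 16.7 * 10.6^2
Pa = 366.33 kN/m


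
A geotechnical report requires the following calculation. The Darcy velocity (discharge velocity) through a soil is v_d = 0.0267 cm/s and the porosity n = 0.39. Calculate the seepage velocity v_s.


Result: 0.06846 cm/s

Derivation:
Using v_s = v_d / n
v_s = 0.0267 / 0.39
v_s = 0.06846 cm/s


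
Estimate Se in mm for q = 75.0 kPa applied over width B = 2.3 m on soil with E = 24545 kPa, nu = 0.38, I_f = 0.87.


Result: 5.231 mm

Derivation:
Using Se = q * B * (1 - nu^2) * I_f / E
1 - nu^2 = 1 - 0.38^2 = 0.8556
Se = 75.0 * 2.3 * 0.8556 * 0.87 / 24545
Se = 0.005231 m
Convert to mm: Se = 0.005231 * 1000 = 5.231 mm


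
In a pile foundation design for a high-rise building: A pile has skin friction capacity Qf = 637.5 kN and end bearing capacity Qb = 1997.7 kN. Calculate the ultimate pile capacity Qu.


Using Qu = Qf + Qb
Qu = 637.5 + 1997.7
Qu = 2635.2 kN


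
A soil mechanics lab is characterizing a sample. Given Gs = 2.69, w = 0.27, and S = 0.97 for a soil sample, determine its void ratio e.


Using the relation e = Gs * w / S
e = 2.69 * 0.27 / 0.97
e = 0.7488


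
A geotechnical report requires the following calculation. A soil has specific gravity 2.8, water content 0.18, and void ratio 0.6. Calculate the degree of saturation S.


Result: 0.84

Derivation:
Using S = Gs * w / e
S = 2.8 * 0.18 / 0.6
S = 0.84


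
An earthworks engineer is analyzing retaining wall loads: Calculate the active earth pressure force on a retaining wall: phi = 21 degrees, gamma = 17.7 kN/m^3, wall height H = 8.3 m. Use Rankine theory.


Compute active earth pressure coefficient:
Ka = tan^2(45 - phi/2) = tan^2(34.5) = 0.472355
Compute active force:
Pa = 0.5 * Ka * gamma * H^2
Pa = 0.5 * 0.472355 * 17.7 * 8.3^2
Pa = 287.98 kN/m


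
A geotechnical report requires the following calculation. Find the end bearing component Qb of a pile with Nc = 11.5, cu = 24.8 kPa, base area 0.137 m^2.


Result: 39.07 kN

Derivation:
Using Qb = Nc * cu * Ab
Qb = 11.5 * 24.8 * 0.137
Qb = 39.07 kN


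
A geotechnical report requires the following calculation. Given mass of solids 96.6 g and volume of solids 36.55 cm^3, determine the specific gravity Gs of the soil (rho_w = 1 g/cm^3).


Using Gs = m_s / (V_s * rho_w)
Since rho_w = 1 g/cm^3:
Gs = 96.6 / 36.55
Gs = 2.643


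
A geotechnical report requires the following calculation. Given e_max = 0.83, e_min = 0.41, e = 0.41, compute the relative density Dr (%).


Using Dr = (e_max - e) / (e_max - e_min) * 100
e_max - e = 0.83 - 0.41 = 0.42
e_max - e_min = 0.83 - 0.41 = 0.42
Dr = 0.42 / 0.42 * 100
Dr = 100.0 %


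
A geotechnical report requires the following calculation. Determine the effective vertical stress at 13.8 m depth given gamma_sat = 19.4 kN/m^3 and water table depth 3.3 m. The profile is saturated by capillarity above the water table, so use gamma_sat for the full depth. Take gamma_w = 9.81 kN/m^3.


Total stress = gamma_sat * depth
sigma = 19.4 * 13.8 = 267.72 kPa
Pore water pressure u = gamma_w * (depth - d_wt)
u = 9.81 * (13.8 - 3.3) = 103.005 kPa
Effective stress = sigma - u
sigma' = 267.72 - 103.005 = 164.72 kPa


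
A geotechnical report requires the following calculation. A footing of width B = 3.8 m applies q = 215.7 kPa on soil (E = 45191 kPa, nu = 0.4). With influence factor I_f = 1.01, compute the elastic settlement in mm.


Using Se = q * B * (1 - nu^2) * I_f / E
1 - nu^2 = 1 - 0.4^2 = 0.84
Se = 215.7 * 3.8 * 0.84 * 1.01 / 45191
Se = 0.015388 m
Convert to mm: Se = 0.015388 * 1000 = 15.388 mm


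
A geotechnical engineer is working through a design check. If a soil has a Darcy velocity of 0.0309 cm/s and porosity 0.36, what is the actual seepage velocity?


Result: 0.08583 cm/s

Derivation:
Using v_s = v_d / n
v_s = 0.0309 / 0.36
v_s = 0.08583 cm/s


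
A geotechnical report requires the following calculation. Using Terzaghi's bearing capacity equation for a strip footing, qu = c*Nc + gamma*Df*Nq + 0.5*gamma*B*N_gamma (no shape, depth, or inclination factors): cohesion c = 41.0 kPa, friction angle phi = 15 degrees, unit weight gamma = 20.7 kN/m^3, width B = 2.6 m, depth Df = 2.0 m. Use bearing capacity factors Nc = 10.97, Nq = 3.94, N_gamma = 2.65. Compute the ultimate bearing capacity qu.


Compute qu = c*Nc + gamma*Df*Nq + 0.5*gamma*B*N_gamma
Term 1: 41.0 * 10.97 = 449.77
Term 2: 20.7 * 2.0 * 3.94 = 163.116
Term 3: 0.5 * 20.7 * 2.6 * 2.65 = 71.3115
qu = 449.77 + 163.116 + 71.3115
qu = 684.2 kPa


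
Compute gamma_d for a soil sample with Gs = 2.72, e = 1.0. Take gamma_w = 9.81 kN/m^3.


Using gamma_d = Gs * gamma_w / (1 + e)
gamma_d = 2.72 * 9.81 / (1 + 1.0)
gamma_d = 2.72 * 9.81 / 2.0
gamma_d = 13.342 kN/m^3


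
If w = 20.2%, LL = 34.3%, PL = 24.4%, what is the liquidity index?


First compute the plasticity index:
PI = LL - PL = 34.3 - 24.4 = 9.9
Then compute the liquidity index:
LI = (w - PL) / PI
LI = (20.2 - 24.4) / 9.9
LI = -0.424


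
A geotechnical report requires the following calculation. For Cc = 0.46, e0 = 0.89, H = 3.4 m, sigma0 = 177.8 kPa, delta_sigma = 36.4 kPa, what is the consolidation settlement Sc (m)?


Using Sc = Cc * H / (1 + e0) * log10((sigma0 + delta_sigma) / sigma0)
Stress ratio = (177.8 + 36.4) / 177.8 = 1.20472
log10(1.20472) = 0.0808877
Cc * H / (1 + e0) = 0.46 * 3.4 / (1 + 0.89) = 0.827513
Sc = 0.827513 * 0.0808877
Sc = 0.0669 m


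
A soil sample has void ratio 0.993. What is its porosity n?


Result: 0.4982

Derivation:
Using the relation n = e / (1 + e)
n = 0.993 / (1 + 0.993)
n = 0.993 / 1.993
n = 0.4982


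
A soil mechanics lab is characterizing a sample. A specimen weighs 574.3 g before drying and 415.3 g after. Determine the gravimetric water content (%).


Using w = (m_wet - m_dry) / m_dry * 100
m_wet - m_dry = 574.3 - 415.3 = 159.0 g
w = 159.0 / 415.3 * 100
w = 38.29 %


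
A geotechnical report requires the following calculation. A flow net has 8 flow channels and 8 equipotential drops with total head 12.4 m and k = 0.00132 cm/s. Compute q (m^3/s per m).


Convert k to m/s for unit consistency with H:
k = 0.00132 cm/s = 0.00132 / 100 m/s = 1.32e-05 m/s
Using q = k * H * Nf / Nd
Nf / Nd = 8 / 8 = 1.0
q = 1.32e-05 * 12.4 * 1.0
q = 0.0001637 m^3/s per m


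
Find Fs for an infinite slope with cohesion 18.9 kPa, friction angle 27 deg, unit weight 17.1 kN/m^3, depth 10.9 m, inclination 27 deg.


Result: 1.251

Derivation:
Using Fs = c / (gamma*H*sin(beta)*cos(beta)) + tan(phi)/tan(beta)
Cohesion contribution = 18.9 / (17.1*10.9*sin(27)*cos(27))
Cohesion contribution = 0.250675
Friction contribution = tan(27)/tan(27) = 1
Fs = 0.250675 + 1
Fs = 1.251


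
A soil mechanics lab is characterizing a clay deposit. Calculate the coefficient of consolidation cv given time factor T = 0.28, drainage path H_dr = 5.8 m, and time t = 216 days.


Using cv = T * H_dr^2 / t
H_dr^2 = 5.8^2 = 33.64
cv = 0.28 * 33.64 / 216
cv = 0.04361 m^2/day


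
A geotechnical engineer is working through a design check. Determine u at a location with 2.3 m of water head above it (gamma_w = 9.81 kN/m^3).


Using u = gamma_w * h_w
u = 9.81 * 2.3
u = 22.56 kPa


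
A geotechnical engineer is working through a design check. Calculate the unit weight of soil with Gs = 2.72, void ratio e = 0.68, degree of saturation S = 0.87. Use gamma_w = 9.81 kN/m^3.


Using gamma = gamma_w * (Gs + S*e) / (1 + e)
Numerator: Gs + S*e = 2.72 + 0.87*0.68 = 3.3116
Denominator: 1 + e = 1 + 0.68 = 1.68
gamma = 9.81 * 3.3116 / 1.68
gamma = 19.337 kN/m^3


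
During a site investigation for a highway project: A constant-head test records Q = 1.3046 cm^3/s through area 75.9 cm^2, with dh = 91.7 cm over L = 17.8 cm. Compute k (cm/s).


Result: 0.003336 cm/s

Derivation:
Compute hydraulic gradient:
i = dh / L = 91.7 / 17.8 = 5.15169
Then apply Darcy's law:
k = Q / (A * i)
k = 1.3046 / (75.9 * 5.15169)
k = 1.3046 / 391.013
k = 0.003336 cm/s


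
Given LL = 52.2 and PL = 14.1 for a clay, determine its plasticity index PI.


Result: 38.1

Derivation:
Using PI = LL - PL
PI = 52.2 - 14.1
PI = 38.1


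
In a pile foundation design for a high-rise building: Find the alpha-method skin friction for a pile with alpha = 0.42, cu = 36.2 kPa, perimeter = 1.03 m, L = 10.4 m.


Using Qs = alpha * cu * perimeter * L
Qs = 0.42 * 36.2 * 1.03 * 10.4
Qs = 162.87 kN


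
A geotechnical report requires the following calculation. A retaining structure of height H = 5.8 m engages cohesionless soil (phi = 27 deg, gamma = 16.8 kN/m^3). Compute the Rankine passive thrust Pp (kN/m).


Result: 752.48 kN/m

Derivation:
Compute passive earth pressure coefficient:
Kp = tan^2(45 + phi/2) = tan^2(58.5) = 2.66294
Compute passive force:
Pp = 0.5 * Kp * gamma * H^2
Pp = 0.5 * 2.66294 * 16.8 * 5.8^2
Pp = 752.48 kN/m


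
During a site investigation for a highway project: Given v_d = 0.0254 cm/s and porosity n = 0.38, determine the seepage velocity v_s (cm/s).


Using v_s = v_d / n
v_s = 0.0254 / 0.38
v_s = 0.06684 cm/s


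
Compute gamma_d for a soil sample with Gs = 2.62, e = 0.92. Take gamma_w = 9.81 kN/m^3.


Result: 13.387 kN/m^3

Derivation:
Using gamma_d = Gs * gamma_w / (1 + e)
gamma_d = 2.62 * 9.81 / (1 + 0.92)
gamma_d = 2.62 * 9.81 / 1.92
gamma_d = 13.387 kN/m^3


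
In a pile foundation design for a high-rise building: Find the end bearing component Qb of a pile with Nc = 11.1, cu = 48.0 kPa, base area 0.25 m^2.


Using Qb = Nc * cu * Ab
Qb = 11.1 * 48.0 * 0.25
Qb = 133.2 kN


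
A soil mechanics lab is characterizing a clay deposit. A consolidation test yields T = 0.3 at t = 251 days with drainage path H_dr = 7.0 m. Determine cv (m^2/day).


Using cv = T * H_dr^2 / t
H_dr^2 = 7.0^2 = 49.0
cv = 0.3 * 49.0 / 251
cv = 0.05857 m^2/day


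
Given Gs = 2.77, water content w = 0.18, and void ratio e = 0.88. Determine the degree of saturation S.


Using S = Gs * w / e
S = 2.77 * 0.18 / 0.88
S = 0.5666


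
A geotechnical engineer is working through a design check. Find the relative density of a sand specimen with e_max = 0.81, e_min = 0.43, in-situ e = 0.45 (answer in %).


Using Dr = (e_max - e) / (e_max - e_min) * 100
e_max - e = 0.81 - 0.45 = 0.36
e_max - e_min = 0.81 - 0.43 = 0.38
Dr = 0.36 / 0.38 * 100
Dr = 94.74 %


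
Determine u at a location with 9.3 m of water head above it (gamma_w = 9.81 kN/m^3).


Using u = gamma_w * h_w
u = 9.81 * 9.3
u = 91.23 kPa


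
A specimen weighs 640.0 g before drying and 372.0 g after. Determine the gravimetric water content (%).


Using w = (m_wet - m_dry) / m_dry * 100
m_wet - m_dry = 640.0 - 372.0 = 268.0 g
w = 268.0 / 372.0 * 100
w = 72.04 %


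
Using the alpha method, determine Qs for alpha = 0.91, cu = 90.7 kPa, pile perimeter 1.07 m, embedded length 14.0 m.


Using Qs = alpha * cu * perimeter * L
Qs = 0.91 * 90.7 * 1.07 * 14.0
Qs = 1236.4 kN


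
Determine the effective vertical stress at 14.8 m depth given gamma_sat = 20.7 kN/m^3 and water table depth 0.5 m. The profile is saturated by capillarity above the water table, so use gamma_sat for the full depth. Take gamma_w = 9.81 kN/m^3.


Result: 166.08 kPa

Derivation:
Total stress = gamma_sat * depth
sigma = 20.7 * 14.8 = 306.36 kPa
Pore water pressure u = gamma_w * (depth - d_wt)
u = 9.81 * (14.8 - 0.5) = 140.283 kPa
Effective stress = sigma - u
sigma' = 306.36 - 140.283 = 166.08 kPa


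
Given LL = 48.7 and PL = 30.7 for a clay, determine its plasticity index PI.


Using PI = LL - PL
PI = 48.7 - 30.7
PI = 18.0


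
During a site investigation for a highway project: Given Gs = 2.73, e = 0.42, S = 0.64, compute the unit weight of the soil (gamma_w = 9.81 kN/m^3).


Result: 20.717 kN/m^3

Derivation:
Using gamma = gamma_w * (Gs + S*e) / (1 + e)
Numerator: Gs + S*e = 2.73 + 0.64*0.42 = 2.9988
Denominator: 1 + e = 1 + 0.42 = 1.42
gamma = 9.81 * 2.9988 / 1.42
gamma = 20.717 kN/m^3


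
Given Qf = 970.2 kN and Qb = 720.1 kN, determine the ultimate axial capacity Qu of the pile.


Using Qu = Qf + Qb
Qu = 970.2 + 720.1
Qu = 1690.3 kN


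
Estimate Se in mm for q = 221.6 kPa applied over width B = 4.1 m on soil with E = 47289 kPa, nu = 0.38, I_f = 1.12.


Using Se = q * B * (1 - nu^2) * I_f / E
1 - nu^2 = 1 - 0.38^2 = 0.8556
Se = 221.6 * 4.1 * 0.8556 * 1.12 / 47289
Se = 0.018411 m
Convert to mm: Se = 0.018411 * 1000 = 18.411 mm


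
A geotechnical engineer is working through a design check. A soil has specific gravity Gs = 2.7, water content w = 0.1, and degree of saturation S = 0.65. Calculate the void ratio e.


Using the relation e = Gs * w / S
e = 2.7 * 0.1 / 0.65
e = 0.4154


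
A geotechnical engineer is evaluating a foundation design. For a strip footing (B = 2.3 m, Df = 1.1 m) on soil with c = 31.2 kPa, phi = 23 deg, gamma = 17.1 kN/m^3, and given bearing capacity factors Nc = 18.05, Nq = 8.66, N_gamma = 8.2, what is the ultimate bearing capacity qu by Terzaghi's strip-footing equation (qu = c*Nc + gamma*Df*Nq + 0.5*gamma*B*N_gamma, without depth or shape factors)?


Compute qu = c*Nc + gamma*Df*Nq + 0.5*gamma*B*N_gamma
Term 1: 31.2 * 18.05 = 563.16
Term 2: 17.1 * 1.1 * 8.66 = 162.8946
Term 3: 0.5 * 17.1 * 2.3 * 8.2 = 161.253
qu = 563.16 + 162.8946 + 161.253
qu = 887.31 kPa


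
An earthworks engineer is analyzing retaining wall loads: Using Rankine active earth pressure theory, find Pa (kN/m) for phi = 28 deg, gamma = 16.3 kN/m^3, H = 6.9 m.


Result: 140.09 kN/m

Derivation:
Compute active earth pressure coefficient:
Ka = tan^2(45 - phi/2) = tan^2(31.0) = 0.361033
Compute active force:
Pa = 0.5 * Ka * gamma * H^2
Pa = 0.5 * 0.361033 * 16.3 * 6.9^2
Pa = 140.09 kN/m


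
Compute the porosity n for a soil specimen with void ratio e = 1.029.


Using the relation n = e / (1 + e)
n = 1.029 / (1 + 1.029)
n = 1.029 / 2.029
n = 0.5071


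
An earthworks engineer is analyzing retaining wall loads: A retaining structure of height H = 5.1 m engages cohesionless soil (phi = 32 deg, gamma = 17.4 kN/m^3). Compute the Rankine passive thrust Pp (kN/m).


Compute passive earth pressure coefficient:
Kp = tan^2(45 + phi/2) = tan^2(61.0) = 3.254588
Compute passive force:
Pp = 0.5 * Kp * gamma * H^2
Pp = 0.5 * 3.254588 * 17.4 * 5.1^2
Pp = 736.47 kN/m


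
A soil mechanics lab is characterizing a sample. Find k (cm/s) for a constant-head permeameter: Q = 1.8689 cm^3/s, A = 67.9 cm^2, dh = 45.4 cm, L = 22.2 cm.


Compute hydraulic gradient:
i = dh / L = 45.4 / 22.2 = 2.04505
Then apply Darcy's law:
k = Q / (A * i)
k = 1.8689 / (67.9 * 2.04505)
k = 1.8689 / 138.859
k = 0.013459 cm/s


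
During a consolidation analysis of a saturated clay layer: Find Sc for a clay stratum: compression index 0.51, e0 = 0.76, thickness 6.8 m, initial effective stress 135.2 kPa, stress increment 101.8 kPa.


Result: 0.4803 m

Derivation:
Using Sc = Cc * H / (1 + e0) * log10((sigma0 + delta_sigma) / sigma0)
Stress ratio = (135.2 + 101.8) / 135.2 = 1.75296
log10(1.75296) = 0.243772
Cc * H / (1 + e0) = 0.51 * 6.8 / (1 + 0.76) = 1.97045
Sc = 1.97045 * 0.243772
Sc = 0.4803 m


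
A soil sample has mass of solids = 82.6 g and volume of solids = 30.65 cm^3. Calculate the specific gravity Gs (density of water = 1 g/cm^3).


Result: 2.695

Derivation:
Using Gs = m_s / (V_s * rho_w)
Since rho_w = 1 g/cm^3:
Gs = 82.6 / 30.65
Gs = 2.695


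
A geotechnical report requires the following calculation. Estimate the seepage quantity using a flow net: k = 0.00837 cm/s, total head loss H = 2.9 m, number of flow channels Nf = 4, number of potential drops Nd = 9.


Convert k to m/s for unit consistency with H:
k = 0.00837 cm/s = 0.00837 / 100 m/s = 8.37e-05 m/s
Using q = k * H * Nf / Nd
Nf / Nd = 4 / 9 = 0.4444
q = 8.37e-05 * 2.9 * 0.4444
q = 0.0001079 m^3/s per m


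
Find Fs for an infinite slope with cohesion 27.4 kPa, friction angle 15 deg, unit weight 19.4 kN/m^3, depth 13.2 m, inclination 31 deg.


Using Fs = c / (gamma*H*sin(beta)*cos(beta)) + tan(phi)/tan(beta)
Cohesion contribution = 27.4 / (19.4*13.2*sin(31)*cos(31))
Cohesion contribution = 0.242365
Friction contribution = tan(15)/tan(31) = 0.445942
Fs = 0.242365 + 0.445942
Fs = 0.688


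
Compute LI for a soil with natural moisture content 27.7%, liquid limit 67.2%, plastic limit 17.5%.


First compute the plasticity index:
PI = LL - PL = 67.2 - 17.5 = 49.7
Then compute the liquidity index:
LI = (w - PL) / PI
LI = (27.7 - 17.5) / 49.7
LI = 0.205


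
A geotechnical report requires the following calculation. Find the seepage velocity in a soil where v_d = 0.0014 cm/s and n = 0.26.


Using v_s = v_d / n
v_s = 0.0014 / 0.26
v_s = 0.00538 cm/s


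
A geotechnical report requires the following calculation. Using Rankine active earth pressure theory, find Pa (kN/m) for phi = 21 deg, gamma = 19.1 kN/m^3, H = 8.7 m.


Result: 341.44 kN/m

Derivation:
Compute active earth pressure coefficient:
Ka = tan^2(45 - phi/2) = tan^2(34.5) = 0.472355
Compute active force:
Pa = 0.5 * Ka * gamma * H^2
Pa = 0.5 * 0.472355 * 19.1 * 8.7^2
Pa = 341.44 kN/m


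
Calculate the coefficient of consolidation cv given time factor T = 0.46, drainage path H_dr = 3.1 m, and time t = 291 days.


Using cv = T * H_dr^2 / t
H_dr^2 = 3.1^2 = 9.61
cv = 0.46 * 9.61 / 291
cv = 0.01519 m^2/day


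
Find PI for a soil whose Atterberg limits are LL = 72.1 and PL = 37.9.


Result: 34.2

Derivation:
Using PI = LL - PL
PI = 72.1 - 37.9
PI = 34.2


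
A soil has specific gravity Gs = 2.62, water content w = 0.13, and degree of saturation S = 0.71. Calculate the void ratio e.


Using the relation e = Gs * w / S
e = 2.62 * 0.13 / 0.71
e = 0.4797


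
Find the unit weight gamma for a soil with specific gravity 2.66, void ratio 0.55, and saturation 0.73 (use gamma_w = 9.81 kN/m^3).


Result: 19.376 kN/m^3

Derivation:
Using gamma = gamma_w * (Gs + S*e) / (1 + e)
Numerator: Gs + S*e = 2.66 + 0.73*0.55 = 3.0615
Denominator: 1 + e = 1 + 0.55 = 1.55
gamma = 9.81 * 3.0615 / 1.55
gamma = 19.376 kN/m^3


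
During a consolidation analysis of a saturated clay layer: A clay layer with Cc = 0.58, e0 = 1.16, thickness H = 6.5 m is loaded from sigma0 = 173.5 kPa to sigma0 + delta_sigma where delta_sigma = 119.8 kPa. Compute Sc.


Using Sc = Cc * H / (1 + e0) * log10((sigma0 + delta_sigma) / sigma0)
Stress ratio = (173.5 + 119.8) / 173.5 = 1.69049
log10(1.69049) = 0.228013
Cc * H / (1 + e0) = 0.58 * 6.5 / (1 + 1.16) = 1.74537
Sc = 1.74537 * 0.228013
Sc = 0.398 m


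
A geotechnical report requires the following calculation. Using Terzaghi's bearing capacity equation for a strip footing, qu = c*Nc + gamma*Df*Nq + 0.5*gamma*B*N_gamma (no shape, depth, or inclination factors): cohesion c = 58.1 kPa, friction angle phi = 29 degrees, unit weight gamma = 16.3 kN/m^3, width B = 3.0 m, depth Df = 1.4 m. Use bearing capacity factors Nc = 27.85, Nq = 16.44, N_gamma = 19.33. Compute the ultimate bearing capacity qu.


Compute qu = c*Nc + gamma*Df*Nq + 0.5*gamma*B*N_gamma
Term 1: 58.1 * 27.85 = 1618.085
Term 2: 16.3 * 1.4 * 16.44 = 375.1608
Term 3: 0.5 * 16.3 * 3.0 * 19.33 = 472.6185
qu = 1618.085 + 375.1608 + 472.6185
qu = 2465.86 kPa


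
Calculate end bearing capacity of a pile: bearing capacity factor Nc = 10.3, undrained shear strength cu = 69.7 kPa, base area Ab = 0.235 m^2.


Using Qb = Nc * cu * Ab
Qb = 10.3 * 69.7 * 0.235
Qb = 168.71 kN


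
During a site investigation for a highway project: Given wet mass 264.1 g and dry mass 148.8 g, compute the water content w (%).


Using w = (m_wet - m_dry) / m_dry * 100
m_wet - m_dry = 264.1 - 148.8 = 115.3 g
w = 115.3 / 148.8 * 100
w = 77.49 %


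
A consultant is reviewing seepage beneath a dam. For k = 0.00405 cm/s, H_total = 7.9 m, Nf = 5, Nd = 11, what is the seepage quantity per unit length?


Result: 0.0001454 m^3/s per m

Derivation:
Convert k to m/s for unit consistency with H:
k = 0.00405 cm/s = 0.00405 / 100 m/s = 4.05e-05 m/s
Using q = k * H * Nf / Nd
Nf / Nd = 5 / 11 = 0.4545
q = 4.05e-05 * 7.9 * 0.4545
q = 0.0001454 m^3/s per m


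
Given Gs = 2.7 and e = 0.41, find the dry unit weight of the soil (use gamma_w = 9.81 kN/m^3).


Using gamma_d = Gs * gamma_w / (1 + e)
gamma_d = 2.7 * 9.81 / (1 + 0.41)
gamma_d = 2.7 * 9.81 / 1.41
gamma_d = 18.785 kN/m^3


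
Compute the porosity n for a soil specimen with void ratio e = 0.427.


Using the relation n = e / (1 + e)
n = 0.427 / (1 + 0.427)
n = 0.427 / 1.427
n = 0.2992


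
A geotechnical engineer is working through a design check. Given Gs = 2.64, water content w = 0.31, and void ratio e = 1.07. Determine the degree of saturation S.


Using S = Gs * w / e
S = 2.64 * 0.31 / 1.07
S = 0.7649


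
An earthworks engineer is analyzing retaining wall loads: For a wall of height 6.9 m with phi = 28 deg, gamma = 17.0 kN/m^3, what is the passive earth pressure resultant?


Result: 1120.91 kN/m

Derivation:
Compute passive earth pressure coefficient:
Kp = tan^2(45 + phi/2) = tan^2(59.0) = 2.769826
Compute passive force:
Pp = 0.5 * Kp * gamma * H^2
Pp = 0.5 * 2.769826 * 17.0 * 6.9^2
Pp = 1120.91 kN/m


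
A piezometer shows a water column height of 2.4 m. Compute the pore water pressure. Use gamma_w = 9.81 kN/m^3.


Using u = gamma_w * h_w
u = 9.81 * 2.4
u = 23.54 kPa


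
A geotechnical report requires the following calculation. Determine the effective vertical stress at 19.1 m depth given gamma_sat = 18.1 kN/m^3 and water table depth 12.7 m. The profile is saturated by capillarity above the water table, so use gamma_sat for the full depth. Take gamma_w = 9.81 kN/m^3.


Result: 282.93 kPa

Derivation:
Total stress = gamma_sat * depth
sigma = 18.1 * 19.1 = 345.71 kPa
Pore water pressure u = gamma_w * (depth - d_wt)
u = 9.81 * (19.1 - 12.7) = 62.784 kPa
Effective stress = sigma - u
sigma' = 345.71 - 62.784 = 282.93 kPa


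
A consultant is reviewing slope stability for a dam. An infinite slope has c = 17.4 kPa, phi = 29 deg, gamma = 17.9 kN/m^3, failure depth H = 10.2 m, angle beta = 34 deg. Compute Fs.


Result: 1.027

Derivation:
Using Fs = c / (gamma*H*sin(beta)*cos(beta)) + tan(phi)/tan(beta)
Cohesion contribution = 17.4 / (17.9*10.2*sin(34)*cos(34))
Cohesion contribution = 0.20557
Friction contribution = tan(29)/tan(34) = 0.821797
Fs = 0.20557 + 0.821797
Fs = 1.027
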